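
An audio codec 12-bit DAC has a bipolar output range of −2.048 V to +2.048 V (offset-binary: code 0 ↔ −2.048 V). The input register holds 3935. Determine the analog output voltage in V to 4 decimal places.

LSB = 4.096 V / 2^12 = 1.000 mV.
V_out = (−2.048) + 3935 × 0.001 V = 1.887 V.

1.8870 V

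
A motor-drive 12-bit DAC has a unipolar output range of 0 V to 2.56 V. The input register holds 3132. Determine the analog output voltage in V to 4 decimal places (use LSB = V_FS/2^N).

LSB = 2.56 V / 2^12 = 0.625 mV.
V_out = 0 + 3132 × 0.000625 V = 1.9575 V.

1.9575 V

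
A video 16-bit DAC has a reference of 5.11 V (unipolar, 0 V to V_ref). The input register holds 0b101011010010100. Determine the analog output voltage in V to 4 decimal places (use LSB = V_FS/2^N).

LSB = 5.11 V / 2^16 = 77.97 µV.
Code 0b101011010010100 = 22164 decimal.
V_out = 0 + 22164 × 7.79724e-05 V = 1.72818 V.

1.7282 V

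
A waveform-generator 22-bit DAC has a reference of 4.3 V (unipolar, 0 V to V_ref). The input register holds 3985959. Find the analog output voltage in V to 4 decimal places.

LSB = 4.3 V / 2^22 = 1.03 µV.
V_out = 0 + 3985959 × 1.0252e-06 V = 4.0864 V.

4.0864 V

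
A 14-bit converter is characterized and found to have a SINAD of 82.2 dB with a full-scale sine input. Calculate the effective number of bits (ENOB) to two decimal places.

13.36 bits

ENOB = (SINAD − 1.76) / 6.02 = (82.2 − 1.76)/6.02 = 13.362.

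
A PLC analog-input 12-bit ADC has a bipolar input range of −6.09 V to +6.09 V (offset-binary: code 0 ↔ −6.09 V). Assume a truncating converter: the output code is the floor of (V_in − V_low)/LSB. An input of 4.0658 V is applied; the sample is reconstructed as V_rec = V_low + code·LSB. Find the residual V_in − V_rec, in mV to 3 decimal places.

0.844 mV

LSB = 12.18/2^12 = 2.974 mV.
(V_in − V_low)/LSB = (4.0658 − (−6.09))/0.00297363 = 3415.2838 → code 3415 (floor).
V_rec = (−6.09) + 3415·0.00297363 = 4.0649561 V.
Error = 4.0658 − 4.0649561 = 0.000843945 V = 0.844 mV.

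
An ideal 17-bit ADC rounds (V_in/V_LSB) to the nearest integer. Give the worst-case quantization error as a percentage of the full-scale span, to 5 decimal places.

0.00038 %

Rounding → worst-case error = ½ LSB = V_FS/2^18, so 100/262144 = 0.00038147 % of full scale.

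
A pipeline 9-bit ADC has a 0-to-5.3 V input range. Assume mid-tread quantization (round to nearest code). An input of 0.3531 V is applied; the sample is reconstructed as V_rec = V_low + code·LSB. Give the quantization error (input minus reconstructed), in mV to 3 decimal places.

One LSB is 5.3 V / 512 = 10.352 mV.
Scaled input = 34.1108 LSBs, so code = 34.
V_rec = 0 + 34·0.0103516 = 0.35195312 V.
Error = 0.3531 − 0.35195312 = 0.00114688 V = 1.147 mV.

1.147 mV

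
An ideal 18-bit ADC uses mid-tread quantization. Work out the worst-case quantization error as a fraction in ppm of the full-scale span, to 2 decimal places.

1.91 ppm

Rounding → worst-case error = ½ LSB = V_FS/2^19, so 1e+06/524288 = 1.90735 ppm of full scale.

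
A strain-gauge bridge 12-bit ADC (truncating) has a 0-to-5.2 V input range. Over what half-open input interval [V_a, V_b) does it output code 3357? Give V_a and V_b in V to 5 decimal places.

[4.26182 V, 4.26309 V)

LSB = 5.2/2^12 = 1.270 mV.
V_a = V_low + 3357·LSB = 4.26182 V; V_b = V_low + 3358·LSB = 4.26309 V.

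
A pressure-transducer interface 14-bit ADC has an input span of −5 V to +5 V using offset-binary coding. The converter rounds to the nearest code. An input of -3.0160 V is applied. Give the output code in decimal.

code 3251

Full-scale span = 10 V; LSB = 10/2^14 = 0.610 mV.
(V_in − V_low)/LSB = (-3.0160 − (−5)) / 0.000610352 = 3250.586.
Round → code 3251.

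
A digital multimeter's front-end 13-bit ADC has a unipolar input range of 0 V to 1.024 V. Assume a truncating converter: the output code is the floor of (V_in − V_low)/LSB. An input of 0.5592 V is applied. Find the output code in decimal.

Full-scale span = 1.024 V; LSB = 1.024/2^13 = 125.00 µV.
(V_in − V_low)/LSB = (0.5592 − 0) / 0.000125 = 4473.600.
So the output code is 4473.

code 4473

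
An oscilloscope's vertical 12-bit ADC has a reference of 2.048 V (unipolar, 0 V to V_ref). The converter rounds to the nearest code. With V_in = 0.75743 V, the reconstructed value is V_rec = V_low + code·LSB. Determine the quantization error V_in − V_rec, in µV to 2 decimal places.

-70.00 µV

LSB = 2.048/2^12 = 0.500 mV.
(V_in − V_low)/LSB = (0.75743 − 0)/0.0005 = 1514.8600 → code 1515 (round).
Code 1515 maps back to 0 + 1515×0.0005 V = 0.7575 V.
V_in − V_rec = -7e-05 V = -70.00 µV.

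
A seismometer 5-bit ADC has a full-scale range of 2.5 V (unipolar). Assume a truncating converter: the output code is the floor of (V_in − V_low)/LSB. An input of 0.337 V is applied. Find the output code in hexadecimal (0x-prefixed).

code 0x4 (decimal 4)

Full-scale span = 2.5 V; LSB = 2.5/2^5 = 78.125 mV.
Input sits at 4.314 steps above V_low.
So the output code is 4.
In hexadecimal (0x-prefixed): 0x4.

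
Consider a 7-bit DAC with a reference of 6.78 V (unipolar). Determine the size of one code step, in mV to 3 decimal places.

Full-scale span = 6.78 V.
LSB = 6.78 / 2^7 = 6.78 / 128 = 0.0529688 V = 52.969 mV.

52.969 mV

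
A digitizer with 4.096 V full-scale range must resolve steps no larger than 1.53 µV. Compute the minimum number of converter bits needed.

22 bits

Number of steps required ≥ 4.096 V / 1.53 µV = 2677124.18.
Need 2^N ≥ 2677124.18; 2^21 = 2097152, 2^22 = 4194304.
Minimum N = 22.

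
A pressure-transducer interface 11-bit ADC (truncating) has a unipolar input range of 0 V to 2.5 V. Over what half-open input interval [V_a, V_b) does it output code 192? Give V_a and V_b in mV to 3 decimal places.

[234.375 mV, 235.596 mV)

LSB = 2.5/2^11 = 1.221 mV.
V_a = V_low + 192·LSB = 0.234375 V; V_b = V_low + 193·LSB = 0.235596 V.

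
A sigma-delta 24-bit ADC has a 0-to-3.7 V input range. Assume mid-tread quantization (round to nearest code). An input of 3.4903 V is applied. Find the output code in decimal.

code 15826356

LSB = 3.7 V / 16777216 = 0.22 µV.
(3.4903 − 0) / 2.20537e-07 = 15826355.947 LSBs.
round(15826355.947) = 15826356.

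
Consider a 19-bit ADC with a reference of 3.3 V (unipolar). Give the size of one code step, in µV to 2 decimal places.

Full-scale span = 3.3 V.
LSB = 3.3 / 2^19 = 3.3 / 524288 = 6.29425e-06 V = 6.29 µV.

6.29 µV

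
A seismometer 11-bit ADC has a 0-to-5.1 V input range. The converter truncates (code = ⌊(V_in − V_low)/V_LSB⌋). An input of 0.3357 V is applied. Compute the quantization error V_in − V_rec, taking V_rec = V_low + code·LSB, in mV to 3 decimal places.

2.009 mV

One LSB is 5.1 V / 2048 = 2.490 mV.
(0.3357 − 0)/0.00249023 = 134.8066; ⌊·⌋ gives code 134.
Reconstructed: 0.33369141 V.
Difference: 0.00200859 V → 2.009 mV.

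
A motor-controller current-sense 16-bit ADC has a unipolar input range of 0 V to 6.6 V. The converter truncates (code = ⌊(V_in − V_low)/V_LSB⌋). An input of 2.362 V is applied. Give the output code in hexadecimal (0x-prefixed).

code 0x5B9D (decimal 23453)

LSB = 6.6 V / 65536 = 100.71 µV.
Input sits at 23453.944 steps above V_low.
Floor → code 23453.
In hexadecimal (0x-prefixed): 0x5B9D.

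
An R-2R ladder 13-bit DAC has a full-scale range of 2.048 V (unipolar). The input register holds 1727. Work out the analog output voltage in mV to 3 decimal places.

LSB = 2.048 V / 2^13 = 250.00 µV.
V_out = 0 + 1727 × 0.00025 V = 0.43175 V.
= 431.750 mV.

431.750 mV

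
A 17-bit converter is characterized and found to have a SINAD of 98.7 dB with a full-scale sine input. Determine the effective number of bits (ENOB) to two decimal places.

ENOB = (SINAD − 1.76) / 6.02 = (98.7 − 1.76)/6.02 = 16.103.

16.10 bits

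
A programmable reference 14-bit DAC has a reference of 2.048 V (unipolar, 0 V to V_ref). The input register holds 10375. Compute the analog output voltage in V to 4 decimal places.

LSB = 2.048 V / 2^14 = 125.00 µV.
V_out = 0 + 10375 × 0.000125 V = 1.29688 V.

1.2969 V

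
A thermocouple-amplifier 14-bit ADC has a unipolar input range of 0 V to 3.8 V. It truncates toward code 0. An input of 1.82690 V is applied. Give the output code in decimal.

code 7876

LSB = 3.8 V / 16384 = 231.93 µV.
(V_in − V_low)/LSB = (1.82690 − 0) / 0.000231934 = 7876.824.
Floor → code 7876.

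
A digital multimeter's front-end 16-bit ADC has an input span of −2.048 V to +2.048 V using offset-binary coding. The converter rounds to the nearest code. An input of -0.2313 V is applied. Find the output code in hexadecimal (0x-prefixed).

LSB = 4.096 V / 65536 = 62.50 µV.
(V_in − V_low)/LSB = (-0.2313 − (−2.048)) / 6.25e-05 = 29067.200.
round(29067.200) = 29067.
In hexadecimal (0x-prefixed): 0x718B.

code 0x718B (decimal 29067)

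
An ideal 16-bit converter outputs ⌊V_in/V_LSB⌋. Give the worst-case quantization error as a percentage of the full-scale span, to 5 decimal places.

0.00153 %

Truncating → worst-case error = 1 LSB = V_FS/2^16, so 100/65536 = 0.00152588 % of full scale.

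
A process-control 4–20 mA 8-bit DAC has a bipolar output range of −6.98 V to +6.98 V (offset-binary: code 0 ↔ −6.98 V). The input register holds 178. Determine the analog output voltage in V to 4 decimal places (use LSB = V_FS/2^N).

LSB = 13.96 V / 2^8 = 54.531 mV.
V_out = (−6.98) + 178 × 0.0545313 V = 2.72656 V.

2.7266 V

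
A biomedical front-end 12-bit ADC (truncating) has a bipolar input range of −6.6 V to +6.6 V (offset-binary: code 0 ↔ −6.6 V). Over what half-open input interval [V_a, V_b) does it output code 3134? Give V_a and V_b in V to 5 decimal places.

LSB = 13.2/2^12 = 3.223 mV.
V_a = V_low + 3134·LSB = 3.4998 V; V_b = V_low + 3135·LSB = 3.50303 V.

[3.49980 V, 3.50303 V)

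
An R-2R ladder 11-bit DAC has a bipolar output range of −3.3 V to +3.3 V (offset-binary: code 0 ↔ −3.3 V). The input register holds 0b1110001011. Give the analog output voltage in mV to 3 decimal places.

-377.051 mV

LSB = 6.6 V / 2^11 = 3.223 mV.
Code 0b1110001011 = 907 decimal.
V_out = (−3.3) + 907 × 0.00322266 V = -0.377051 V.
= -377.051 mV.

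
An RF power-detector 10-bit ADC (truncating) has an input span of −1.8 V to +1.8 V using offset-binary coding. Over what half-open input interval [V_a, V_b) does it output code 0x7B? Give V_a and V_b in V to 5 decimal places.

[-1.36758 V, -1.36406 V)

LSB = 3.6/2^10 = 3.516 mV.
Code 0x7B = 123 decimal.
V_a = V_low + 123·LSB = -1.36758 V; V_b = V_low + 124·LSB = -1.36406 V.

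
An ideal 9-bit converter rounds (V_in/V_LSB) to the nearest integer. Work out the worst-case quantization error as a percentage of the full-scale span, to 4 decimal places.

0.0977 %

Rounding → worst-case error = ½ LSB = V_FS/2^10, so 100/1024 = 0.0976562 % of full scale.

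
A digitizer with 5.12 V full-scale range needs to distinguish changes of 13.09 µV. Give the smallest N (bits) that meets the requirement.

Number of steps required ≥ 5.12 V / 13.09 µV = 391138.27.
Need 2^N ≥ 391138.27; 2^18 = 262144, 2^19 = 524288.
Minimum N = 19.

19 bits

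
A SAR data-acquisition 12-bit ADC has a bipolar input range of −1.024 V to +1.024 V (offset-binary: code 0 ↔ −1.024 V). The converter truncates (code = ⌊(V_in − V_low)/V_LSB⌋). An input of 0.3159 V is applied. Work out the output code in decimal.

LSB = 2.048 V / 4096 = 0.500 mV.
(V_in − V_low)/LSB = (0.3159 − (−1.024)) / 0.0005 = 2679.800.
⌊·⌋(2679.800) = 2679.

code 2679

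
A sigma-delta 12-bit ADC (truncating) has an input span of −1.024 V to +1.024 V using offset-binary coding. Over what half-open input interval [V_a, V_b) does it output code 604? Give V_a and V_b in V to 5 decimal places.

LSB = 2.048/2^12 = 0.500 mV.
V_a = V_low + 604·LSB = -0.722 V; V_b = V_low + 605·LSB = -0.7215 V.

[-0.72200 V, -0.72150 V)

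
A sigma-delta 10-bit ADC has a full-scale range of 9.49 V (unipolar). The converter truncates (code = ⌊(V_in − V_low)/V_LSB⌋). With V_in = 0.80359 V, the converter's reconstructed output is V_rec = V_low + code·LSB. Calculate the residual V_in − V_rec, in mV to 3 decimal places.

6.578 mV

One LSB is 9.49 V / 1024 = 9.268 mV.
Scaled input = 86.7098 LSBs, so code = 86.
Code 86 maps back to 0 + 86×0.00926758 V = 0.79701172 V.
V_in − V_rec = 0.00657828 V = 6.578 mV.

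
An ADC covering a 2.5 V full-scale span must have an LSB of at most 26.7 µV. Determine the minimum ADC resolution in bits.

17 bits

Number of steps required ≥ 2.5 V / 26.7 µV = 93632.96.
Need 2^N ≥ 93632.96; 2^16 = 65536, 2^17 = 131072.
Minimum N = 17.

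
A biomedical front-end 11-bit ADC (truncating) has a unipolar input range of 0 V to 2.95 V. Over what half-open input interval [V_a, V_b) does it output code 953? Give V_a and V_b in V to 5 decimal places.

LSB = 2.95/2^11 = 1.440 mV.
V_a = V_low + 953·LSB = 1.37273 V; V_b = V_low + 954·LSB = 1.37417 V.

[1.37273 V, 1.37417 V)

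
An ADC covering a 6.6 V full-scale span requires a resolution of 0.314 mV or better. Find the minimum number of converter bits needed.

15 bits

Number of steps required ≥ 6.6 V / 0.314 mV = 21019.11.
Need 2^N ≥ 21019.11; 2^14 = 16384, 2^15 = 32768.
Minimum N = 15.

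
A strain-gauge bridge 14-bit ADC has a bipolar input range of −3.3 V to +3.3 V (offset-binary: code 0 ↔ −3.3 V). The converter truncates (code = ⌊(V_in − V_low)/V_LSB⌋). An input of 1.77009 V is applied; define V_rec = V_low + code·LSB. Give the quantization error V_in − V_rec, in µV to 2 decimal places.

46.05 µV

One LSB is 6.6 V / 16384 = 402.83 µV.
(1.77009 − (−3.3))/0.000402832 = 12586.1143; ⌊·⌋ gives code 12586.
V_rec = (−3.3) + 12586·0.000402832 = 1.7700439 V.
Difference: 4.60547e-05 V → 46.05 µV.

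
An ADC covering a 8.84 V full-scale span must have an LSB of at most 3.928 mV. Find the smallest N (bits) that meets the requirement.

Number of steps required ≥ 8.84 V / 3.928 mV = 2250.51.
Need 2^N ≥ 2250.51; 2^11 = 2048, 2^12 = 4096.
Minimum N = 12.

12 bits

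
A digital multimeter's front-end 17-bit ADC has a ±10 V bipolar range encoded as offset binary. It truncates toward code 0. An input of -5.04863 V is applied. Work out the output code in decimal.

LSB = 20 V / 131072 = 152.59 µV.
(V_in − V_low)/LSB = (-5.04863 − (−10)) / 0.000152588 = 32449.298.
⌊·⌋(32449.298) = 32449.

code 32449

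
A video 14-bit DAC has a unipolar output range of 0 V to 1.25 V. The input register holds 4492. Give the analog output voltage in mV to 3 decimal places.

342.712 mV

LSB = 1.25 V / 2^14 = 76.29 µV.
V_out = 0 + 4492 × 7.62939e-05 V = 0.342712 V.
= 342.712 mV.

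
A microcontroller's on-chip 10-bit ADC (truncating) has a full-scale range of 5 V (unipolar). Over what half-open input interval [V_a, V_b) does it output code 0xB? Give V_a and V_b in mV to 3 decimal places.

LSB = 5/2^10 = 4.883 mV.
Code 0xB = 11 decimal.
V_a = V_low + 11·LSB = 0.0537109 V; V_b = V_low + 12·LSB = 0.0585938 V.

[53.711 mV, 58.594 mV)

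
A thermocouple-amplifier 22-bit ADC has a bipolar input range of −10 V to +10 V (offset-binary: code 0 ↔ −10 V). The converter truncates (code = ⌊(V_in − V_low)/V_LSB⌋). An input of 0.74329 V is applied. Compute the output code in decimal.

Full-scale span = 20 V; LSB = 20/2^22 = 4.77 µV.
Input sits at 2253031.211 steps above V_low.
So the output code is 2253031.

code 2253031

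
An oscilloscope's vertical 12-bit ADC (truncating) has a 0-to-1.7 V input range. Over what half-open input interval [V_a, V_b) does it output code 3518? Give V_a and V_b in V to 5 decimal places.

[1.46011 V, 1.46052 V)

LSB = 1.7/2^12 = 415.04 µV.
V_a = V_low + 3518·LSB = 1.46011 V; V_b = V_low + 3519·LSB = 1.46052 V.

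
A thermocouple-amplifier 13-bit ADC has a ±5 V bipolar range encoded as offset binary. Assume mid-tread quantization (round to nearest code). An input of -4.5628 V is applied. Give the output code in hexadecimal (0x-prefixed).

code 0x166 (decimal 358)

With 8192 levels over 10 V, one step is 1.221 mV.
(V_in − V_low)/LSB = (-4.5628 − (−5)) / 0.0012207 = 358.154.
Round → code 358.
In hexadecimal (0x-prefixed): 0x166.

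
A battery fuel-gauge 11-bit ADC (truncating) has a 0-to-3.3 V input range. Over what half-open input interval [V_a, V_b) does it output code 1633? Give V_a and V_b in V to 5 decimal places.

LSB = 3.3/2^11 = 1.611 mV.
V_a = V_low + 1633·LSB = 2.6313 V; V_b = V_low + 1634·LSB = 2.63291 V.

[2.63130 V, 2.63291 V)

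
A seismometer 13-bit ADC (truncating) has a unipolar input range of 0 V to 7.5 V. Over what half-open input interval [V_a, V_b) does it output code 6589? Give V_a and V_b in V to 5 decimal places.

[6.03241 V, 6.03333 V)

LSB = 7.5/2^13 = 0.916 mV.
V_a = V_low + 6589·LSB = 6.03241 V; V_b = V_low + 6590·LSB = 6.03333 V.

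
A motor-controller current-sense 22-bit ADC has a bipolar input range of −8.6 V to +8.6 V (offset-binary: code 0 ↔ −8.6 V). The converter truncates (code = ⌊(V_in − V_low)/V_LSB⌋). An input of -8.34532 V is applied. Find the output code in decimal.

code 62104

Full-scale span = 17.2 V; LSB = 17.2/2^22 = 4.10 µV.
Input sits at 62104.962 steps above V_low.
Floor → code 62104.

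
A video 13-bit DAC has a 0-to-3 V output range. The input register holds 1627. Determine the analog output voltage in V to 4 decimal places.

LSB = 3 V / 2^13 = 366.21 µV.
V_out = 0 + 1627 × 0.000366211 V = 0.595825 V.

0.5958 V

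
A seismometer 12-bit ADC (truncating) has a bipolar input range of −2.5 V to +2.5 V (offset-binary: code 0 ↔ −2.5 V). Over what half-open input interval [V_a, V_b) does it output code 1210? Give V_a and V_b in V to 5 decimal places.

[-1.02295 V, -1.02173 V)

LSB = 5/2^12 = 1.221 mV.
V_a = V_low + 1210·LSB = -1.02295 V; V_b = V_low + 1211·LSB = -1.02173 V.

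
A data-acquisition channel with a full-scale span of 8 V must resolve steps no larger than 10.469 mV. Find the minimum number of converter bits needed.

Number of steps required ≥ 8 V / 10.469 mV = 764.16.
Need 2^N ≥ 764.16; 2^9 = 512, 2^10 = 1024.
Minimum N = 10.

10 bits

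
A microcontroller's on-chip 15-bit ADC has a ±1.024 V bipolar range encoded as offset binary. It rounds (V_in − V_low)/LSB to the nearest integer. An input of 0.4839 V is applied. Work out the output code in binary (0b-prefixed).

Full-scale span = 2.048 V; LSB = 2.048/2^15 = 62.50 µV.
(V_in − V_low)/LSB = (0.4839 − (−1.024)) / 6.25e-05 = 24126.400.
round(24126.400) = 24126.
In binary (0b-prefixed): 0b101111000111110.

code 0b101111000111110 (decimal 24126)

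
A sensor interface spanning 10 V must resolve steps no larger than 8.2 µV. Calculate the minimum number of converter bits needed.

Number of steps required ≥ 10 V / 8.2 µV = 1219512.20.
Need 2^N ≥ 1219512.20; 2^20 = 1048576, 2^21 = 2097152.
Minimum N = 21.

21 bits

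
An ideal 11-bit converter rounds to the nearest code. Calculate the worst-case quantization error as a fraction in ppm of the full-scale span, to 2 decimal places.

Rounding → worst-case error = ½ LSB = V_FS/2^12, so 1e+06/4096 = 244.141 ppm of full scale.

244.14 ppm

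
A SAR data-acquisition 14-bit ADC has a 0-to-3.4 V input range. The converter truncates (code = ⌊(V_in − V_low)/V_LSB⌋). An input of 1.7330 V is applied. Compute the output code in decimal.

Full-scale span = 3.4 V; LSB = 3.4/2^14 = 207.52 µV.
Input sits at 8351.021 steps above V_low.
So the output code is 8351.

code 8351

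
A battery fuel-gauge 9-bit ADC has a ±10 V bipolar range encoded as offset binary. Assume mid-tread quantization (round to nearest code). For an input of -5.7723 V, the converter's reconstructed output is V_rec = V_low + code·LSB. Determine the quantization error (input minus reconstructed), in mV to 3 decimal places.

8.950 mV

LSB = 20/2^9 = 39.062 mV.
(-5.7723 − (−10))/0.0390625 = 108.2291; round gives code 108.
Reconstructed: -5.78125 V.
Difference: 0.00895 V → 8.950 mV.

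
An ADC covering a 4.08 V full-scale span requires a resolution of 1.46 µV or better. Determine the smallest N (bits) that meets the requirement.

Number of steps required ≥ 4.08 V / 1.46 µV = 2794520.55.
Need 2^N ≥ 2794520.55; 2^21 = 2097152, 2^22 = 4194304.
Minimum N = 22.

22 bits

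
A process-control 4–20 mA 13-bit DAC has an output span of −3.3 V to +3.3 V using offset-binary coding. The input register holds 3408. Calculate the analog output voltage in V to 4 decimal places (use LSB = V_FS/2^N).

-0.5543 V

LSB = 6.6 V / 2^13 = 0.806 mV.
V_out = (−3.3) + 3408 × 0.000805664 V = -0.554297 V.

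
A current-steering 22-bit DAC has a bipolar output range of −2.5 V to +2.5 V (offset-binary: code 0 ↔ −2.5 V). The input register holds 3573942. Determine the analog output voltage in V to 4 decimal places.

LSB = 5 V / 2^22 = 1.19 µV.
V_out = (−2.5) + 3573942 × 1.19209e-06 V = 1.76047 V.

1.7605 V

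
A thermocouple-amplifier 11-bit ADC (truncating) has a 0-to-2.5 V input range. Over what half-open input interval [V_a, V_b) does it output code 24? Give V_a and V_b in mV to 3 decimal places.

LSB = 2.5/2^11 = 1.221 mV.
V_a = V_low + 24·LSB = 0.0292969 V; V_b = V_low + 25·LSB = 0.0305176 V.

[29.297 mV, 30.518 mV)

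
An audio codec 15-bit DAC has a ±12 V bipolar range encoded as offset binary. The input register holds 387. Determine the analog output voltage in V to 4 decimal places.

LSB = 24 V / 2^15 = 0.732 mV.
V_out = (−12) + 387 × 0.000732422 V = -11.7166 V.

-11.7166 V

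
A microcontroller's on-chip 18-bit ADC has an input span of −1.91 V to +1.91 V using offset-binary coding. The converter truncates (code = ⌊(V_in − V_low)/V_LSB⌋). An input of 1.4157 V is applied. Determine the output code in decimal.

Full-scale span = 3.82 V; LSB = 3.82/2^18 = 14.57 µV.
(V_in − V_low)/LSB = (1.4157 − (−1.91)) / 1.45721e-05 = 228223.115.
Floor → code 228223.

code 228223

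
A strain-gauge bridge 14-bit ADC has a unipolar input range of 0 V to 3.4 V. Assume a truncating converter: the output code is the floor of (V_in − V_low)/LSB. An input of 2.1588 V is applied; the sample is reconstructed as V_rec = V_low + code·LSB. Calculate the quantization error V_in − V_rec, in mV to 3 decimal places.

One LSB is 3.4 V / 16384 = 207.52 µV.
(V_in − V_low)/LSB = (2.1588 − 0)/0.00020752 = 10402.8762 → code 10402 (floor).
Code 10402 maps back to 0 + 10402×0.00020752 V = 2.1586182 V.
Error = 2.1588 − 2.1586182 = 0.000181836 V = 0.182 mV.

0.182 mV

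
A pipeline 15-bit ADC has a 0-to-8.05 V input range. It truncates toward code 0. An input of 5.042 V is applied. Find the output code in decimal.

code 20523

Full-scale span = 8.05 V; LSB = 8.05/2^15 = 245.67 µV.
(V_in − V_low)/LSB = (5.042 − 0) / 0.000245667 = 20523.759.
⌊·⌋(20523.759) = 20523.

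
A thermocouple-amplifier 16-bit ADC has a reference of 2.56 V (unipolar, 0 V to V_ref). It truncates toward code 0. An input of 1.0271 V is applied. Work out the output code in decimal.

LSB = 2.56 V / 65536 = 39.06 µV.
(V_in − V_low)/LSB = (1.0271 − 0) / 3.90625e-05 = 26293.760.
So the output code is 26293.

code 26293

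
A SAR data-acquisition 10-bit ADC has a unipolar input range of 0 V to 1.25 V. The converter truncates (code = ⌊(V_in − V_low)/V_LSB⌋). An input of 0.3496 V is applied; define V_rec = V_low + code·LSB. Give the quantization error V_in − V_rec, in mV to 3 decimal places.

0.479 mV

LSB = 1.25/2^10 = 1.221 mV.
(0.3496 − 0)/0.0012207 = 286.3923; ⌊·⌋ gives code 286.
Reconstructed: 0.34912109 V.
V_in − V_rec = 0.000478906 V = 0.479 mV.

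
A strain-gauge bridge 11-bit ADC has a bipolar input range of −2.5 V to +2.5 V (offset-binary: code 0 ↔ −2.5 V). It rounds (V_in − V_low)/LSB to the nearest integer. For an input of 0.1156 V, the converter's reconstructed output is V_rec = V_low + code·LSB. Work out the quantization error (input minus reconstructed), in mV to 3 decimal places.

LSB = 5/2^11 = 2.441 mV.
(V_in − V_low)/LSB = (0.1156 − (−2.5))/0.00244141 = 1071.3498 → code 1071 (round).
Reconstructed: 0.11474609 V.
Error = 0.1156 − 0.11474609 = 0.000853906 V = 0.854 mV.

0.854 mV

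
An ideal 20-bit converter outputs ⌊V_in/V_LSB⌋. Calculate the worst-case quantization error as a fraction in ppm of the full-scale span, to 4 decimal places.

0.9537 ppm

Truncating → worst-case error = 1 LSB = V_FS/2^20, so 1e+06/1048576 = 0.953674 ppm of full scale.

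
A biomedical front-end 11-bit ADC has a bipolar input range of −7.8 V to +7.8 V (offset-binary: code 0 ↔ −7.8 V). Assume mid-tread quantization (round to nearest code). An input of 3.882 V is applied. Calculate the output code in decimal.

With 2048 levels over 15.6 V, one step is 7.617 mV.
(3.882 − (−7.8)) / 0.00761719 = 1533.637 LSBs.
Round → code 1534.

code 1534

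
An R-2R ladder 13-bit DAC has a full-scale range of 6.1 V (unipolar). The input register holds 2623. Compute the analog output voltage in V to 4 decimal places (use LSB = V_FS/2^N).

1.9532 V

LSB = 6.1 V / 2^13 = 0.745 mV.
V_out = 0 + 2623 × 0.000744629 V = 1.95316 V.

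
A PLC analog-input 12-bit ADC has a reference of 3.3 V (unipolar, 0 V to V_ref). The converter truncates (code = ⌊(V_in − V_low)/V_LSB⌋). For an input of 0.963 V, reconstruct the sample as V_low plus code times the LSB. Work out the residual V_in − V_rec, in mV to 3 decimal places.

0.231 mV

LSB = 3.3/2^12 = 0.806 mV.
(0.963 − 0)/0.000805664 = 1195.2873; ⌊·⌋ gives code 1195.
Reconstructed: 0.96276855 V.
Difference: 0.000231445 V → 0.231 mV.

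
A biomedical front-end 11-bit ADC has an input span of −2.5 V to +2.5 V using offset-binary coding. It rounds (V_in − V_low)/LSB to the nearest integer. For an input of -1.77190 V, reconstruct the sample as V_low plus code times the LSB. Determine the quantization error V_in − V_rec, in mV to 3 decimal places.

0.561 mV

LSB = 5/2^11 = 2.441 mV.
(V_in − V_low)/LSB = (-1.77190 − (−2.5))/0.00244141 = 298.2298 → code 298 (round).
Reconstructed: -1.7724609 V.
V_in − V_rec = 0.000560938 V = 0.561 mV.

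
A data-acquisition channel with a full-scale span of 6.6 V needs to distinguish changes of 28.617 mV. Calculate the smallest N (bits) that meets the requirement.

Number of steps required ≥ 6.6 V / 28.617 mV = 230.63.
Need 2^N ≥ 230.63; 2^7 = 128, 2^8 = 256.
Minimum N = 8.

8 bits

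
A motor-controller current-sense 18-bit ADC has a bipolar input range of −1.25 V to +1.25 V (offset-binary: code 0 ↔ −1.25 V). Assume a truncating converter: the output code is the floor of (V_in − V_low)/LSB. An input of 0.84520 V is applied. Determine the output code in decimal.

Full-scale span = 2.5 V; LSB = 2.5/2^18 = 9.54 µV.
(V_in − V_low)/LSB = (0.84520 − (−1.25)) / 9.53674e-06 = 219697.644.
So the output code is 219697.

code 219697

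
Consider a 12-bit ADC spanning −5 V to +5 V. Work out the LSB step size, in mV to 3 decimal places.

Full-scale span = 10 V.
LSB = 10 / 2^12 = 10 / 4096 = 0.00244141 V = 2.441 mV.

2.441 mV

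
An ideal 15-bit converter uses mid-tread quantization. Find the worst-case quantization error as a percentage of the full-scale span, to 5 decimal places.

Rounding → worst-case error = ½ LSB = V_FS/2^16, so 100/65536 = 0.00152588 % of full scale.

0.00153 %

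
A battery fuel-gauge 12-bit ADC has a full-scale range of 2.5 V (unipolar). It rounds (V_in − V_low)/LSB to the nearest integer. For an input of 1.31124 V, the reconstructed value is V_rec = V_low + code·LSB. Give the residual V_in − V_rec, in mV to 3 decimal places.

Step size: 2.5 V ÷ 2^12 = 0.610 mV.
Scaled input = 2148.3356 LSBs, so code = 2148.
Code 2148 maps back to 0 + 2148×0.000610352 V = 1.3110352 V.
V_in − V_rec = 0.000204844 V = 0.205 mV.

0.205 mV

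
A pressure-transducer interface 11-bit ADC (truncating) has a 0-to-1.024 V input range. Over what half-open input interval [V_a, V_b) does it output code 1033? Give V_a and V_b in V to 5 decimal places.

[0.51650 V, 0.51700 V)

LSB = 1.024/2^11 = 0.500 mV.
V_a = V_low + 1033·LSB = 0.5165 V; V_b = V_low + 1034·LSB = 0.517 V.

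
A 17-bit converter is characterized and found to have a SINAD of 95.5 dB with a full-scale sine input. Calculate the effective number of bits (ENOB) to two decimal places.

ENOB = (SINAD − 1.76) / 6.02 = (95.5 − 1.76)/6.02 = 15.571.

15.57 bits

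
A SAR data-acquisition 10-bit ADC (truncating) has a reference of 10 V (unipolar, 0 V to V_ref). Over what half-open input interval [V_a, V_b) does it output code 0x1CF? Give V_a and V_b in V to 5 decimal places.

LSB = 10/2^10 = 9.766 mV.
Code 0x1CF = 463 decimal.
V_a = V_low + 463·LSB = 4.52148 V; V_b = V_low + 464·LSB = 4.53125 V.

[4.52148 V, 4.53125 V)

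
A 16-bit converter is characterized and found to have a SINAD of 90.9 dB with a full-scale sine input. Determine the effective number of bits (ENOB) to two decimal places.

14.81 bits

ENOB = (SINAD − 1.76) / 6.02 = (90.9 − 1.76)/6.02 = 14.807.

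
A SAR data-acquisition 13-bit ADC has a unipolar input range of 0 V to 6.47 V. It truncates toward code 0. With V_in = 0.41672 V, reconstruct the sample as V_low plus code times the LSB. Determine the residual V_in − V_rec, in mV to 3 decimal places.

0.498 mV

LSB = 6.47/2^13 = 0.790 mV.
(V_in − V_low)/LSB = (0.41672 − 0)/0.000789795 = 527.6306 → code 527 (floor).
Code 527 maps back to 0 + 527×0.000789795 V = 0.41622192 V.
Difference: 0.000498076 V → 0.498 mV.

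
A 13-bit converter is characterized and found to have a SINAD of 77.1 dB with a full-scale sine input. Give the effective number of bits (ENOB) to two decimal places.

12.51 bits

ENOB = (SINAD − 1.76) / 6.02 = (77.1 − 1.76)/6.02 = 12.515.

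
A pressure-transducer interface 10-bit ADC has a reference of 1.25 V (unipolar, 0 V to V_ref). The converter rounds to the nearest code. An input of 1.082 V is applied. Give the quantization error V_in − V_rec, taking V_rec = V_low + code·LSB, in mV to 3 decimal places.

One LSB is 1.25 V / 1024 = 1.221 mV.
(V_in − V_low)/LSB = (1.082 − 0)/0.0012207 = 886.3744 → code 886 (round).
Reconstructed: 1.081543 V.
Difference: 0.000457031 V → 0.457 mV.

0.457 mV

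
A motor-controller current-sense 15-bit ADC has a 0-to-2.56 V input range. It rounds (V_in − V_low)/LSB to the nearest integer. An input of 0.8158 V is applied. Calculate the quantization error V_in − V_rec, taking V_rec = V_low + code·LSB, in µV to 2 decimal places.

18.75 µV

One LSB is 2.56 V / 32768 = 78.12 µV.
(0.8158 − 0)/7.8125e-05 = 10442.2400; round gives code 10442.
V_rec = 0 + 10442·7.8125e-05 = 0.81578125 V.
Difference: 1.875e-05 V → 18.75 µV.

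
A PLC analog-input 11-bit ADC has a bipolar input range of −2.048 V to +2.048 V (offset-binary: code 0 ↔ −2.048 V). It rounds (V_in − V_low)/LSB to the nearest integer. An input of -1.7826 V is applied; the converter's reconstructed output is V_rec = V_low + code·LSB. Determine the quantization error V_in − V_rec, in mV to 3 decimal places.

LSB = 4.096/2^11 = 2.000 mV.
Scaled input = 132.7000 LSBs, so code = 133.
Code 133 maps back to (−2.048) + 133×0.002 V = -1.782 V.
Difference: -0.0006 V → -0.600 mV.

-0.600 mV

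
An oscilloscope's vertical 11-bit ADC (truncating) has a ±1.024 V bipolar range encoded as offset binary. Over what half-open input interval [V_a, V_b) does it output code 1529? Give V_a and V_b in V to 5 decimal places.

LSB = 2.048/2^11 = 1.000 mV.
V_a = V_low + 1529·LSB = 0.505 V; V_b = V_low + 1530·LSB = 0.506 V.

[0.50500 V, 0.50600 V)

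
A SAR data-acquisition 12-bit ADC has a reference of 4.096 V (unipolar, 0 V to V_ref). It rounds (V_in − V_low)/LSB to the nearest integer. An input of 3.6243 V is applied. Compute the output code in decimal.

With 4096 levels over 4.096 V, one step is 1.000 mV.
(V_in − V_low)/LSB = (3.6243 − 0) / 0.001 = 3624.300.
So the output code is 3624.

code 3624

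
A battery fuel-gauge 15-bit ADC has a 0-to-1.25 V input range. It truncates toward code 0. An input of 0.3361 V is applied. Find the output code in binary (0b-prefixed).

With 32768 levels over 1.25 V, one step is 38.15 µV.
(0.3361 − 0) / 3.8147e-05 = 8810.660 LSBs.
So the output code is 8810.
In binary (0b-prefixed): 0b10001001101010.

code 0b10001001101010 (decimal 8810)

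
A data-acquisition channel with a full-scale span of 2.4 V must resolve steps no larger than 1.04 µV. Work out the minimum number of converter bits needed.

22 bits

Number of steps required ≥ 2.4 V / 1.04 µV = 2307692.31.
Need 2^N ≥ 2307692.31; 2^21 = 2097152, 2^22 = 4194304.
Minimum N = 22.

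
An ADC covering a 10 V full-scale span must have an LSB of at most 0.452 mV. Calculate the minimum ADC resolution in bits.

15 bits

Number of steps required ≥ 10 V / 0.452 mV = 22123.89.
Need 2^N ≥ 22123.89; 2^14 = 16384, 2^15 = 32768.
Minimum N = 15.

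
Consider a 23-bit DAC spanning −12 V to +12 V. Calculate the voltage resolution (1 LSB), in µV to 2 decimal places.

Full-scale span = 24 V.
LSB = 24 / 2^23 = 24 / 8388608 = 2.86102e-06 V = 2.86 µV.

2.86 µV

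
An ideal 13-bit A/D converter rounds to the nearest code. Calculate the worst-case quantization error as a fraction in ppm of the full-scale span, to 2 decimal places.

61.04 ppm

Rounding → worst-case error = ½ LSB = V_FS/2^14, so 1e+06/16384 = 61.0352 ppm of full scale.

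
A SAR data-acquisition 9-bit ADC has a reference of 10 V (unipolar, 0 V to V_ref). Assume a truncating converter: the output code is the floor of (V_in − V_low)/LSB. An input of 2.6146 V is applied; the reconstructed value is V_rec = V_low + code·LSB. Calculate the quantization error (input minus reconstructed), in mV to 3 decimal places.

One LSB is 10 V / 512 = 19.531 mV.
Scaled input = 133.8675 LSBs, so code = 133.
V_rec = 0 + 133·0.0195312 = 2.5976562 V.
Error = 2.6146 − 2.5976562 = 0.0169438 V = 16.944 mV.

16.944 mV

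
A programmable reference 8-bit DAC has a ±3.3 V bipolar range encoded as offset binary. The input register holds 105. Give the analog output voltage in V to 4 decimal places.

-0.5930 V

LSB = 6.6 V / 2^8 = 25.781 mV.
V_out = (−3.3) + 105 × 0.0257812 V = -0.592969 V.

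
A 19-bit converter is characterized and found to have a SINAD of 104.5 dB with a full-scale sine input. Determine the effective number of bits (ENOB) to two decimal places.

17.07 bits

ENOB = (SINAD − 1.76) / 6.02 = (104.5 − 1.76)/6.02 = 17.066.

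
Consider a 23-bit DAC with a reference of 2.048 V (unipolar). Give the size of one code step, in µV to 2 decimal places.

0.24 µV

Full-scale span = 2.048 V.
LSB = 2.048 / 2^23 = 2.048 / 8388608 = 2.44141e-07 V = 0.24 µV.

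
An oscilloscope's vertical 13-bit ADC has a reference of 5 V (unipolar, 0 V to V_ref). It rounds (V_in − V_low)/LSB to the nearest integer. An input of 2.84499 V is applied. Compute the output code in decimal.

Full-scale span = 5 V; LSB = 5/2^13 = 0.610 mV.
(2.84499 − 0) / 0.000610352 = 4661.232 LSBs.
round(4661.232) = 4661.

code 4661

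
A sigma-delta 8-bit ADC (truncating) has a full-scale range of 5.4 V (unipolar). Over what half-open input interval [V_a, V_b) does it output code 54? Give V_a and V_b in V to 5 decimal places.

LSB = 5.4/2^8 = 21.094 mV.
V_a = V_low + 54·LSB = 1.13906 V; V_b = V_low + 55·LSB = 1.16016 V.

[1.13906 V, 1.16016 V)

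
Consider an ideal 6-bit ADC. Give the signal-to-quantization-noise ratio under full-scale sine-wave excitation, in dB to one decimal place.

37.9 dB

SNR ≈ 6.02·N + 1.76 dB = 6.02·6 + 1.76 = 37.88 dB.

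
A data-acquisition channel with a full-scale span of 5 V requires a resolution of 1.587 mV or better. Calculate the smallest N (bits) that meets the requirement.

12 bits

Number of steps required ≥ 5 V / 1.587 mV = 3150.60.
Need 2^N ≥ 3150.60; 2^11 = 2048, 2^12 = 4096.
Minimum N = 12.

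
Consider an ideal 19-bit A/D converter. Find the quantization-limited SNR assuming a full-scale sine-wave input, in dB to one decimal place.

SNR ≈ 6.02·N + 1.76 dB = 6.02·19 + 1.76 = 116.14 dB.

116.1 dB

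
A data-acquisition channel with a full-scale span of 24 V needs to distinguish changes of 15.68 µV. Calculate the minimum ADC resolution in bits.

21 bits

Number of steps required ≥ 24 V / 15.68 µV = 1530612.24.
Need 2^N ≥ 1530612.24; 2^20 = 1048576, 2^21 = 2097152.
Minimum N = 21.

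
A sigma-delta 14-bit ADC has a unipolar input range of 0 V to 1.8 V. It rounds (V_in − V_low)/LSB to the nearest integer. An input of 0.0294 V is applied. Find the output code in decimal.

code 268

LSB = 1.8 V / 16384 = 109.86 µV.
(0.0294 − 0) / 0.000109863 = 267.605 LSBs.
round(267.605) = 268.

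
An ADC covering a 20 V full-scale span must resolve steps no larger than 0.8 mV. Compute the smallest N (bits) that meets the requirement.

15 bits

Number of steps required ≥ 20 V / 0.8 mV = 25000.00.
Need 2^N ≥ 25000.00; 2^14 = 16384, 2^15 = 32768.
Minimum N = 15.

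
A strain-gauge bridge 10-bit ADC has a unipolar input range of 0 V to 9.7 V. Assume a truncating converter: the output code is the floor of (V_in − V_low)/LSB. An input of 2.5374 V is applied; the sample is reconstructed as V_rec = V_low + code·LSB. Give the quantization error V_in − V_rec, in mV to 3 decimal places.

Step size: 9.7 V ÷ 2^10 = 9.473 mV.
(2.5374 − 0)/0.00947266 = 267.8657; ⌊·⌋ gives code 267.
V_rec = 0 + 267·0.00947266 = 2.5291992 V.
V_in − V_rec = 0.00820078 V = 8.201 mV.

8.201 mV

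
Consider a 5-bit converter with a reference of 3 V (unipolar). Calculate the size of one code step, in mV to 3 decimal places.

Full-scale span = 3 V.
LSB = 3 / 2^5 = 3 / 32 = 0.09375 V = 93.750 mV.

93.750 mV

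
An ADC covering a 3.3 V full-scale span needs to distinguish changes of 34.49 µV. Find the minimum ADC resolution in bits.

Number of steps required ≥ 3.3 V / 34.49 µV = 95679.91.
Need 2^N ≥ 95679.91; 2^16 = 65536, 2^17 = 131072.
Minimum N = 17.

17 bits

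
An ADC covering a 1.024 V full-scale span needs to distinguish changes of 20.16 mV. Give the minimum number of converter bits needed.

Number of steps required ≥ 1.024 V / 20.16 mV = 50.79.
Need 2^N ≥ 50.79; 2^5 = 32, 2^6 = 64.
Minimum N = 6.

6 bits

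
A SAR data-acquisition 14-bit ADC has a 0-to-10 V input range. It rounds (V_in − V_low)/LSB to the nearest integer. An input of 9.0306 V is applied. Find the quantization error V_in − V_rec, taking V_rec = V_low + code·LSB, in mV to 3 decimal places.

-0.162 mV

Step size: 10 V ÷ 2^14 = 0.610 mV.
(9.0306 − 0)/0.000610352 = 14795.7350; round gives code 14796.
Code 14796 maps back to 0 + 14796×0.000610352 V = 9.0307617 V.
Error = 9.0306 − 9.0307617 = -0.000161719 V = -0.162 mV.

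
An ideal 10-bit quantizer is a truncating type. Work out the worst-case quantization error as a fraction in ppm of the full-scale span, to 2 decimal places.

Truncating → worst-case error = 1 LSB = V_FS/2^10, so 1e+06/1024 = 976.562 ppm of full scale.

976.56 ppm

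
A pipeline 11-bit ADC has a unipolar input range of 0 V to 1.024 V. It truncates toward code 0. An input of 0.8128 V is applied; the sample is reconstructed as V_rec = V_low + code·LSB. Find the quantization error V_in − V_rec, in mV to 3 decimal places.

LSB = 1.024/2^11 = 0.500 mV.
(V_in − V_low)/LSB = (0.8128 − 0)/0.0005 = 1625.6000 → code 1625 (floor).
Code 1625 maps back to 0 + 1625×0.0005 V = 0.8125 V.
Difference: 0.0003 V → 0.300 mV.

0.300 mV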